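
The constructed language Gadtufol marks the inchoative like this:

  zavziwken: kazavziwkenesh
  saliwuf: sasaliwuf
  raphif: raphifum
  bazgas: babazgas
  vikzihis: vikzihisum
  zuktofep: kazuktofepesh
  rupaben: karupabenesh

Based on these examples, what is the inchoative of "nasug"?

nanasug

raphif and saliwuf both end in -f yet inflect differently (raphifum, sasaliwuf), so the final letter is not what conditions the rule; the last vowel is.
"nasug" has last vowel 'u'. The one such stem in the data (saliwuf → sasaliwuf) repeats the first consonant+vowel as a prefix (as does bazgas), so the same rule applies.
So nasug → nanasug.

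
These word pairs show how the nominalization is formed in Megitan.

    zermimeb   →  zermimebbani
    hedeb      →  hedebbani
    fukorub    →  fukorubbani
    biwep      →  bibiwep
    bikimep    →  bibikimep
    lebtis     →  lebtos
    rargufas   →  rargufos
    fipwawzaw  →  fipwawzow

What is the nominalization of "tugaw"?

zermimeb and biwep both have last vowel 'e' yet inflect differently (zermimebbani, bibiwep), so the last vowel is not what conditions the rule; the final letter is.
"tugaw" ends in -w. The one such stem in the data (fipwawzaw → fipwawzow) changes the last vowel to 'o' (as do lebtis, rargufas), so the same rule applies.
The other patterns: stems ending in -b double the final consonant and add -ani; stems ending in -p repeat the first consonant+vowel as a prefix.
So tugaw → tugow.

tugow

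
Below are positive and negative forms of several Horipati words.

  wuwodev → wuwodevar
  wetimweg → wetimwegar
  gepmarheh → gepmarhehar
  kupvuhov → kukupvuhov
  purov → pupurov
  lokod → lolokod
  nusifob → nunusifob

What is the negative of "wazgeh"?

wuwodev and kupvuhov both end in -v yet inflect differently (wuwodevar, kukupvuhov), so the final letter is not what conditions the rule; the last vowel is.
"wazgeh" has last vowel 'e'. The stems whose last vowel is 'e' (wuwodev → wuwodevar, wetimweg → wetimwegar, gepmarheh → gepmarhehar) add -ar.
The other pattern: stems whose last vowel is 'o' repeat the first consonant+vowel as a prefix.
So wazgeh → wazgehar.

wazgehar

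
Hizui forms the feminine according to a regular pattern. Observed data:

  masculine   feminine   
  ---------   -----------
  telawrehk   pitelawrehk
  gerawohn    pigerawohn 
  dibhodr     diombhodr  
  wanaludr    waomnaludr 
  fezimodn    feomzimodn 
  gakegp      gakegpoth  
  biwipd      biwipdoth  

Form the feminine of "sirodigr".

gerawohn and fezimodn both end in -n yet inflect differently (pigerawohn, feomzimodn), so the final letter is not what conditions the rule; the second-to-last letter is.
"sirodigr" has second-to-last letter 'g'. The one such stem in the data (gakegp → gakegpoth) adds -oth, so the same rule applies.
The other patterns: stems whose second-to-last letter is 'h' add the prefix pi-; stems whose second-to-last letter is 'd' insert -om- after the first vowel.
So sirodigr → sirodigroth.

sirodigroth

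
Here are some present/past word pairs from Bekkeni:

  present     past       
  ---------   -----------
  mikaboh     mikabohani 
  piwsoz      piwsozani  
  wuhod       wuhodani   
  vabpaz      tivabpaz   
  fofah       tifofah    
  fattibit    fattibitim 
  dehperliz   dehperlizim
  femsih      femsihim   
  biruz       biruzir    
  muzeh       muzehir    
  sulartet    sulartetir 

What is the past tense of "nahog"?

nahogani

"nahog" has last vowel 'o'. The stems whose last vowel is 'o' (mikaboh → mikabohani, piwsoz → piwsozani, wuhod → wuhodani) add -ani.
So nahog → nahogani.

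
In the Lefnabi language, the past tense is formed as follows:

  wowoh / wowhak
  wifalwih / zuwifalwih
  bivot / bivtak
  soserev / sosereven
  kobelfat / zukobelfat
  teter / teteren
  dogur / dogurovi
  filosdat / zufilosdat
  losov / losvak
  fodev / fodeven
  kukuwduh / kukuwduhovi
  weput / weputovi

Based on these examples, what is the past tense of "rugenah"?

zurugenah

"rugenah" has last vowel 'a'. The stems whose last vowel is 'a' (filosdat → zufilosdat, kobelfat → zukobelfat) add the prefix zu-.
So rugenah → zurugenah.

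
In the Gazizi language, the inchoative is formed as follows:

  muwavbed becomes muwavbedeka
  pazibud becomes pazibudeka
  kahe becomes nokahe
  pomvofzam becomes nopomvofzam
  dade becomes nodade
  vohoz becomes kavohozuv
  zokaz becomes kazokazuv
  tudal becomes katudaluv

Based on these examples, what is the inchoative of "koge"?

muwavbed and kahe both have last vowel 'e' yet inflect differently (muwavbedeka, nokahe), so the last vowel is not what conditions the rule; the final letter is.
"koge" ends in -e. The stems ending in -e (kahe → nokahe, dade → nodade) add the prefix no-.
So koge → nokoge.

nokoge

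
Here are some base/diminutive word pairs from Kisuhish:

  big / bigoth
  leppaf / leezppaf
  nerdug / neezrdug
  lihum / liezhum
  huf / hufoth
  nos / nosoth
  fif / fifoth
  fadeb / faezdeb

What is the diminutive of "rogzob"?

huf and leppaf both end in -f yet inflect differently (hufoth, leezppaf), so the final letter is not what conditions the rule; the number of vowels is.
"rogzob" has 2 vowels. The stems with 2 vowels (leppaf → leezppaf, nerdug → neezrdug, fadeb → faezdeb) insert -ez- after the first vowel.
So rogzob → roezgzob.

roezgzob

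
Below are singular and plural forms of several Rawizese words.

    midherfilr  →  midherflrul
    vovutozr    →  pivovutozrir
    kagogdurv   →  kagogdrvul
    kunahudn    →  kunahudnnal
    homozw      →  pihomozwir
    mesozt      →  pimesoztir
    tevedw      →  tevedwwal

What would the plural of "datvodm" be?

homozw and tevedw both end in -w yet inflect differently (pihomozwir, tevedwwal), so the final letter is not what conditions the rule; the second-to-last letter is.
"datvodm" has second-to-last letter 'd'. The stems whose second-to-last letter is 'd' (kunahudn → kunahudnnal, tevedw → tevedwwal) double the final consonant and add -al.
The other patterns: stems whose second-to-last letter is 'z' add pi- … -ir around the stem; stems whose second-to-last letter is 'l' or 'r' delete the last vowel and add -ul.
So datvodm → datvodmmal.

datvodmmal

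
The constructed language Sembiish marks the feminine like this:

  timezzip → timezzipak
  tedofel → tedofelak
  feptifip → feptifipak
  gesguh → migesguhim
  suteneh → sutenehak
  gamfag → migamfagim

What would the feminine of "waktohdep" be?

waktohdepak

suteneh and gesguh both end in -h yet inflect differently (sutenehak, migesguhim), so the final letter is not what conditions the rule; the number of vowels is.
"waktohdep" has 3 vowels. The stems with 3 vowels (tedofel → tedofelak, suteneh → sutenehak, feptifip → feptifipak) add -ak.
The other pattern: stems with 2 vowels add mi- … -im around the stem.
So waktohdep → waktohdepak.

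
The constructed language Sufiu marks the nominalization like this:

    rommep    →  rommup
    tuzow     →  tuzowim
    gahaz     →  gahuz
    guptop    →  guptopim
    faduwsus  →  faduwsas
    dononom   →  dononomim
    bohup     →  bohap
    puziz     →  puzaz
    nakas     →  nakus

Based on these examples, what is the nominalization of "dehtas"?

dehtus

rommep and guptop both end in -p yet inflect differently (rommup, guptopim), so the final letter is not what conditions the rule; the last vowel is.
"dehtas" has last vowel 'a'. The stems whose last vowel is 'a' (nakas → nakus, gahaz → gahuz) change the last vowel to 'u'.
The other patterns: stems whose last vowel is 'o' add -im; stems whose last vowel is 'i' or 'u' change the last vowel to 'a'.
So dehtas → dehtus.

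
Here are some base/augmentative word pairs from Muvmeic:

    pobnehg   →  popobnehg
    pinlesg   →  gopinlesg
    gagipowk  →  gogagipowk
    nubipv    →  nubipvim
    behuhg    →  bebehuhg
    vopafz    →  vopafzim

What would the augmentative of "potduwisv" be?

pobnehg and pinlesg both end in -g yet inflect differently (popobnehg, gopinlesg), so the final letter is not what conditions the rule; the second-to-last letter is.
"potduwisv" has second-to-last letter 's'. The one such stem in the data (pinlesg → gopinlesg) adds the prefix go-, so the same rule applies.
The other patterns: stems whose second-to-last letter is 'h' repeat the first consonant+vowel as a prefix; stems whose second-to-last letter is 'f' or 'p' add -im.
So potduwisv → gopotduwisv.

gopotduwisv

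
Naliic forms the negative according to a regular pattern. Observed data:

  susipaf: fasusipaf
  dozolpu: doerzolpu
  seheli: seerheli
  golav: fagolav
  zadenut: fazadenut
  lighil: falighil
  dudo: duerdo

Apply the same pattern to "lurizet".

"lurizet" ends in a consonant. The stems ending in a consonant (zadenut → fazadenut, golav → fagolav, susipaf → fasusipaf) add the prefix fa-.
So lurizet → falurizet.

falurizet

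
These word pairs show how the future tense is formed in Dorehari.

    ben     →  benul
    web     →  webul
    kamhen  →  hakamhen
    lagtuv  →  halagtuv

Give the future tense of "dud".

dudul

ben and kamhen both end in -n yet inflect differently (benul, hakamhen), so the final letter is not what conditions the rule; the number of vowels is.
"dud" has 1 vowel. The stems with 1 vowel (ben → benul, web → webul) add -ul.
So dud → dudul.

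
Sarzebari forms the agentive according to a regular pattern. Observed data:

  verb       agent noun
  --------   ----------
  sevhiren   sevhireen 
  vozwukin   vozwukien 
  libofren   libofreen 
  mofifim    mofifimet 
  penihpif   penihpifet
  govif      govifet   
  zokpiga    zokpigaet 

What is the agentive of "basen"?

baseen

vozwukin and mofifim both have last vowel 'i' yet inflect differently (vozwukien, mofifimet), so the last vowel is not what conditions the rule; the final letter is.
"basen" ends in -n. The stems ending in -n (sevhiren → sevhireen, vozwukin → vozwukien, libofren → libofreen) drop the final letter and add -en.
So basen → baseen.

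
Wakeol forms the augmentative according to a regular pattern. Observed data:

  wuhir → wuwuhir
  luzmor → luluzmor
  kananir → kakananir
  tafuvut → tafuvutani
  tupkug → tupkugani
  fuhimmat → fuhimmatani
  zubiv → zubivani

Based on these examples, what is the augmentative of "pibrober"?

wuhir and zubiv both have last vowel 'i' yet inflect differently (wuwuhir, zubivani), so the last vowel is not what conditions the rule; the final letter is.
"pibrober" ends in -r. The stems ending in -r (wuhir → wuwuhir, luzmor → luluzmor, kananir → kakananir) repeat the first consonant+vowel as a prefix.
The other pattern: stems ending in -g, -t or -v add -ani.
So pibrober → pipibrober.

pipibrober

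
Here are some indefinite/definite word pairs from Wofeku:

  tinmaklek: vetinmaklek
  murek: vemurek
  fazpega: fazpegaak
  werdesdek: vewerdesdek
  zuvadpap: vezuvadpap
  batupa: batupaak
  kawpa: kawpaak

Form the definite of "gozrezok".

vegozrezok

"gozrezok" ends in -k. The stems ending in -k (murek → vemurek, tinmaklek → vetinmaklek, werdesdek → vewerdesdek) add the prefix ve-.
So gozrezok → vegozrezok.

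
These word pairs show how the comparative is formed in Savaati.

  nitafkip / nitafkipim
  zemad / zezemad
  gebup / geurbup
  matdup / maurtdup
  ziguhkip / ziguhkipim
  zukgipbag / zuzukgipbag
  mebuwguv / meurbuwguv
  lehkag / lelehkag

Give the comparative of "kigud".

kiurgud

"kigud" has last vowel 'u'. The stems whose last vowel is 'u' (mebuwguv → meurbuwguv, matdup → maurtdup, gebup → geurbup) insert -ur- after the first vowel.
The other patterns: stems whose last vowel is 'a' repeat the first consonant+vowel as a prefix; stems whose last vowel is 'i' add -im.
So kigud → kiurgud.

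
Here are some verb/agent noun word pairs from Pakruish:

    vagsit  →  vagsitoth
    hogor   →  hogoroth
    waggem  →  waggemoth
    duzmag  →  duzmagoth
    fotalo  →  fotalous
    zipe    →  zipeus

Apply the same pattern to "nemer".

"nemer" ends in a consonant. The stems ending in a consonant (vagsit → vagsitoth, hogor → hogoroth, waggem → waggemoth) add -oth.
So nemer → nemeroth.

nemeroth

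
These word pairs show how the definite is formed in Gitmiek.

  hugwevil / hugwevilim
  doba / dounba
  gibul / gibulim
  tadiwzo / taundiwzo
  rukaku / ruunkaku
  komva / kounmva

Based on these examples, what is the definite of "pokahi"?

pounkahi

rukaku and gibul both have last vowel 'u' yet inflect differently (ruunkaku, gibulim), so the last vowel is not what conditions the rule; whether the stem ends in a vowel or a consonant is.
"pokahi" ends in a vowel. The stems ending in a vowel (doba → dounba, komva → kounmva, rukaku → ruunkaku) insert -un- after the first vowel.
The other pattern: stems ending in a consonant add -im.
So pokahi → pounkahi.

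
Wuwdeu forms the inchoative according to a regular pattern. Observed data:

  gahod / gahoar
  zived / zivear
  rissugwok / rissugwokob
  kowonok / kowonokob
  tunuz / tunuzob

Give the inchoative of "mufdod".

gahod and rissugwok both have last vowel 'o' yet inflect differently (gahoar, rissugwokob), so the last vowel is not what conditions the rule; the final letter is.
"mufdod" ends in -d. The stems ending in -d (gahod → gahoar, zived → zivear) drop the final letter and add -ar.
So mufdod → mufdoar.

mufdoar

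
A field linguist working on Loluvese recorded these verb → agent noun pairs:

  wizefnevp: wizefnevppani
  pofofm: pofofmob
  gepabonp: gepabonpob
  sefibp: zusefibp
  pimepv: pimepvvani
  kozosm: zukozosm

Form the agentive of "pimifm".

pimifmob

kozosm and pofofm both end in -m yet inflect differently (zukozosm, pofofmob), so the final letter is not what conditions the rule; the second-to-last letter is.
"pimifm" has second-to-last letter 'f'. The one such stem in the data (pofofm → pofofmob) adds -ob, so the same rule applies.
The other patterns: stems whose second-to-last letter is 'b' or 's' add the prefix zu-; stems whose second-to-last letter is 'p' or 'v' double the final consonant and add -ani.
So pimifm → pimifmob.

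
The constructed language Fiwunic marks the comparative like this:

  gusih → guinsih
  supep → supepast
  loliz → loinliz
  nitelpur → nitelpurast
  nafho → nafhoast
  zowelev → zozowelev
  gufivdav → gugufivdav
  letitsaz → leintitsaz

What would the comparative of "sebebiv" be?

"sebebiv" ends in -v. The stems ending in -v (gufivdav → gugufivdav, zowelev → zozowelev) repeat the first consonant+vowel as a prefix.
The other patterns: stems ending in -h or -z insert -in- after the first vowel; stems ending in -o, -p or -r add -ast.
So sebebiv → sesebebiv.

sesebebiv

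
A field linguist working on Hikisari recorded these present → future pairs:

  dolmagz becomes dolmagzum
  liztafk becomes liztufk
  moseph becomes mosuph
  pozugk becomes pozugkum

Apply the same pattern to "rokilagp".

pozugk and liztafk both end in -k yet inflect differently (pozugkum, liztufk), so the final letter is not what conditions the rule; the second-to-last letter is.
"rokilagp" has second-to-last letter 'g'. The stems whose second-to-last letter is 'g' (pozugk → pozugkum, dolmagz → dolmagzum) add -um.
The other pattern: stems whose second-to-last letter is 'f' or 'p' change the last vowel to 'u'.
So rokilagp → rokilagpum.

rokilagpum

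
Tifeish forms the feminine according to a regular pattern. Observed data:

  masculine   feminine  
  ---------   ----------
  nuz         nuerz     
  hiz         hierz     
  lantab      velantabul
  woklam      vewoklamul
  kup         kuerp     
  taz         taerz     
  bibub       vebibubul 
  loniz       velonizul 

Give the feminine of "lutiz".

nuz and loniz both end in -z yet inflect differently (nuerz, velonizul), so the final letter is not what conditions the rule; the number of vowels is.
"lutiz" has 2 vowels. The stems with 2 vowels (loniz → velonizul, bibub → vebibubul, lantab → velantabul) add ve- … -ul around the stem.
The other pattern: stems with 1 vowel insert -er- after the first vowel.
So lutiz → velutizul.

velutizul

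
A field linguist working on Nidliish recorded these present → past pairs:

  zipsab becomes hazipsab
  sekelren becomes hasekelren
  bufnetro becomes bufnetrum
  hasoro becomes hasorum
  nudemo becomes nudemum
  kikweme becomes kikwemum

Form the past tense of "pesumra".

pesumrum

sekelren and kikweme both have last vowel 'e' yet inflect differently (hasekelren, kikwemum), so the last vowel is not what conditions the rule; whether the stem ends in a vowel or a consonant is.
"pesumra" ends in a vowel. The stems ending in a vowel (bufnetro → bufnetrum, hasoro → hasorum, nudemo → nudemum) drop the final letter and add -um.
The other pattern: stems ending in a consonant add the prefix ha-.
So pesumra → pesumrum.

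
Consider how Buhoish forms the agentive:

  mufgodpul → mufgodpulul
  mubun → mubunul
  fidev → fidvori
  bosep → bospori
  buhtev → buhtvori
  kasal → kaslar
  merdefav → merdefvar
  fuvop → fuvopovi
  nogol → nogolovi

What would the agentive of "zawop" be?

"zawop" has last vowel 'o'. The stems whose last vowel is 'o' (fuvop → fuvopovi, nogol → nogolovi) add -ovi.
So zawop → zawopovi.

zawopovi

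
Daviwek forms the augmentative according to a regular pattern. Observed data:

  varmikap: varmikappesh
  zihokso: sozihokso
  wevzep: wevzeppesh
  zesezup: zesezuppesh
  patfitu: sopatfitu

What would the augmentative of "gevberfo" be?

zesezup and patfitu both have last vowel 'u' yet inflect differently (zesezuppesh, sopatfitu), so the last vowel is not what conditions the rule; the final letter is.
"gevberfo" ends in -o. The one such stem in the data (zihokso → sozihokso) adds the prefix so-, so the same rule applies.
The other pattern: stems ending in -p double the final consonant and add -esh.
So gevberfo → sogevberfo.

sogevberfo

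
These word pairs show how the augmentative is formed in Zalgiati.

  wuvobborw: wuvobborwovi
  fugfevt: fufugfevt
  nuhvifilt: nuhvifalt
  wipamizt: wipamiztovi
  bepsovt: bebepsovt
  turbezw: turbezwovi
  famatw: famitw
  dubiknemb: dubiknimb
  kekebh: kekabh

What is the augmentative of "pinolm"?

famatw and wuvobborw both end in -w yet inflect differently (famitw, wuvobborwovi), so the final letter is not what conditions the rule; the second-to-last letter is.
"pinolm" has second-to-last letter 'l'. The one such stem in the data (nuhvifilt → nuhvifalt) changes the last vowel to 'a' (as does kekebh), so the same rule applies.
So pinolm → pinalm.

pinalm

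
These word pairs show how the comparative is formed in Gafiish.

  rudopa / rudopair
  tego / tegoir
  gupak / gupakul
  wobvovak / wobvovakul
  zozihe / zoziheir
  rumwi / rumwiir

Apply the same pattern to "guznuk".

guznukul

"guznuk" ends in a consonant. The stems ending in a consonant (gupak → gupakul, wobvovak → wobvovakul) add -ul.
So guznuk → guznukul.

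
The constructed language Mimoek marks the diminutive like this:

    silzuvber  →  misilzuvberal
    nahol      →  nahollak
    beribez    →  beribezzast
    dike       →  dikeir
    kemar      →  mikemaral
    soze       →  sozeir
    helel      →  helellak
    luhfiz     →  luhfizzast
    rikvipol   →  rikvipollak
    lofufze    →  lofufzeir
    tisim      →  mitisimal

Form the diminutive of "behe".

beheir

lofufze and beribez both have last vowel 'e' yet inflect differently (lofufzeir, beribezzast), so the last vowel is not what conditions the rule; the final letter is.
"behe" ends in -e. The stems ending in -e (lofufze → lofufzeir, dike → dikeir, soze → sozeir) add -ir.
So behe → beheir.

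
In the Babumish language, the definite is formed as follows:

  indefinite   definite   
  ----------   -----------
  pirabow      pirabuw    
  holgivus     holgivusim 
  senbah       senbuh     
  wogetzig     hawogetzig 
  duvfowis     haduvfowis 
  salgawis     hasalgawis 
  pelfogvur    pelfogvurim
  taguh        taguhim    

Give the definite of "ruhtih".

holgivus and salgawis both end in -s yet inflect differently (holgivusim, hasalgawis), so the final letter is not what conditions the rule; the last vowel is.
"ruhtih" has last vowel 'i'. The stems whose last vowel is 'i' (salgawis → hasalgawis, wogetzig → hawogetzig, duvfowis → haduvfowis) add the prefix ha-.
So ruhtih → haruhtih.

haruhtih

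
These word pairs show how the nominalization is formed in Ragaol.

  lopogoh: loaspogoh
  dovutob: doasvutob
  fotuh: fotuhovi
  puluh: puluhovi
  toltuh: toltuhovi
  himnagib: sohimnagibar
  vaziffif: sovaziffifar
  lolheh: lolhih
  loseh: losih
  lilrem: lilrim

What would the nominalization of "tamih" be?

sotamihar

lopogoh and fotuh both end in -h yet inflect differently (loaspogoh, fotuhovi), so the final letter is not what conditions the rule; the last vowel is.
"tamih" has last vowel 'i'. The stems whose last vowel is 'i' (himnagib → sohimnagibar, vaziffif → sovaziffifar) add so- … -ar around the stem.
So tamih → sotamihar.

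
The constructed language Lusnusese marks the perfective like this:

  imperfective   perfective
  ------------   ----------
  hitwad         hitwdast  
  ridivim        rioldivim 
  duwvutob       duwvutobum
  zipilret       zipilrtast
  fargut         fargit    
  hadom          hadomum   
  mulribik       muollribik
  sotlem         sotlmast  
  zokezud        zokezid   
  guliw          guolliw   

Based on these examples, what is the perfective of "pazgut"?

pazgit

ridivim and hadom both end in -m yet inflect differently (rioldivim, hadomum), so the final letter is not what conditions the rule; the last vowel is.
"pazgut" has last vowel 'u'. The stems whose last vowel is 'u' (fargut → fargit, zokezud → zokezid) change the last vowel to 'i'.
So pazgut → pazgit.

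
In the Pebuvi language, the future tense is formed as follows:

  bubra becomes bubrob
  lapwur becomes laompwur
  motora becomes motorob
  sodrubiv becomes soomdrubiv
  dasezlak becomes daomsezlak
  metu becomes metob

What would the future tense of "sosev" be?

"sosev" ends in a consonant. The stems ending in a consonant (lapwur → laompwur, dasezlak → daomsezlak, sodrubiv → soomdrubiv) insert -om- after the first vowel.
So sosev → soomsev.

soomsev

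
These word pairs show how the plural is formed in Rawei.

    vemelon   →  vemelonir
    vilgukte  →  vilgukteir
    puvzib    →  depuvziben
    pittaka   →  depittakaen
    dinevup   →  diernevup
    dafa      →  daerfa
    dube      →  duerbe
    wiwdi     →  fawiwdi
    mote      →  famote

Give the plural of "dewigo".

deerwigo

pittaka and dafa both end in -a yet inflect differently (depittakaen, daerfa), so the final letter is not what conditions the rule; the first letter is.
"dewigo" begins with d-. The stems beginning with d- (dinevup → diernevup, dafa → daerfa, dube → duerbe) insert -er- after the first vowel.
So dewigo → deerwigo.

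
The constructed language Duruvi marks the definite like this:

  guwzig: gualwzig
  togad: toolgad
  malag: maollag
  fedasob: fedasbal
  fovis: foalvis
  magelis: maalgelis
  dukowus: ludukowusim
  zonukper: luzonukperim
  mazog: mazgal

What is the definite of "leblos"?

malag and guwzig both end in -g yet inflect differently (maollag, gualwzig), so the final letter is not what conditions the rule; the last vowel is.
"leblos" has last vowel 'o'. The stems whose last vowel is 'o' (fedasob → fedasbal, mazog → mazgal) delete the last vowel and add -al.
The other patterns: stems whose last vowel is 'a' insert -ol- after the first vowel; stems whose last vowel is 'i' insert -al- after the first vowel; stems whose last vowel is 'e' or 'u' add lu- … -im around the stem.
So leblos → leblsal.

leblsal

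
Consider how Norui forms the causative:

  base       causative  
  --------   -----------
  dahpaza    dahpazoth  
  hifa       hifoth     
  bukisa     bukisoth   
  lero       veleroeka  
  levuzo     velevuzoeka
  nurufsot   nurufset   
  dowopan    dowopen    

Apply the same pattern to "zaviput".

zavipet

"zaviput" ends in -t. The one such stem in the data (nurufsot → nurufset) changes the last vowel to 'e' (as does dowopan), so the same rule applies.
The other patterns: stems ending in -a drop the final letter and add -oth; stems ending in -o add ve- … -eka around the stem.
So zaviput → zavipet.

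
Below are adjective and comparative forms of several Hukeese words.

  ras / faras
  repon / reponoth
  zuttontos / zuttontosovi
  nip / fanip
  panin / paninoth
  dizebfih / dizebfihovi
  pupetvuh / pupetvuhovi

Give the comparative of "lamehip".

lamehipovi

ras and zuttontos both end in -s yet inflect differently (faras, zuttontosovi), so the final letter is not what conditions the rule; the number of vowels is.
"lamehip" has 3 vowels. The stems with 3 vowels (dizebfih → dizebfihovi, zuttontos → zuttontosovi, pupetvuh → pupetvuhovi) add -ovi.
The other patterns: stems with 1 vowel add the prefix fa-; stems with 2 vowels add -oth.
So lamehip → lamehipovi.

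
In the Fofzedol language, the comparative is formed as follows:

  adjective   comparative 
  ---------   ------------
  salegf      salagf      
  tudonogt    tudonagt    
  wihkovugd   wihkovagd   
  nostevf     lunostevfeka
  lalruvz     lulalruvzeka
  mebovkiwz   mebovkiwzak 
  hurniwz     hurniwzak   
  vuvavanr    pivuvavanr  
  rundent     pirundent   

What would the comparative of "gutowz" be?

gutowzak

salegf and nostevf both end in -f yet inflect differently (salagf, lunostevfeka), so the final letter is not what conditions the rule; the second-to-last letter is.
"gutowz" has second-to-last letter 'w'. The stems whose second-to-last letter is 'w' (mebovkiwz → mebovkiwzak, hurniwz → hurniwzak) add -ak.
The other patterns: stems whose second-to-last letter is 'g' change the last vowel to 'a'; stems whose second-to-last letter is 'v' add lu- … -eka around the stem; stems whose second-to-last letter is 'n' add the prefix pi-.
So gutowz → gutowzak.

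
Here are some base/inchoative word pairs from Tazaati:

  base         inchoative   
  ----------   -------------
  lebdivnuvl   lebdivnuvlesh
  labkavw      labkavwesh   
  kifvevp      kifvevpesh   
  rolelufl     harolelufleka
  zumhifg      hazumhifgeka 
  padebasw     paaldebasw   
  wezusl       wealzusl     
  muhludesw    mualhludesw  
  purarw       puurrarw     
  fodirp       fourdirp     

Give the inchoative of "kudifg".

lebdivnuvl and rolelufl both end in -l yet inflect differently (lebdivnuvlesh, harolelufleka), so the final letter is not what conditions the rule; the second-to-last letter is.
"kudifg" has second-to-last letter 'f'. The stems whose second-to-last letter is 'f' (rolelufl → harolelufleka, zumhifg → hazumhifgeka) add ha- … -eka around the stem.
The other patterns: stems whose second-to-last letter is 'v' add -esh; stems whose second-to-last letter is 's' insert -al- after the first vowel; stems whose second-to-last letter is 'r' insert -ur- after the first vowel.
So kudifg → hakudifgeka.

hakudifgeka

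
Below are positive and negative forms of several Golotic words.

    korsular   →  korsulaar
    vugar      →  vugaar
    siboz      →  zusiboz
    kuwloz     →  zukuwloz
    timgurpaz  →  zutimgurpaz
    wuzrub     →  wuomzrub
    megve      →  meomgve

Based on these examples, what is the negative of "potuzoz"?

"potuzoz" ends in -z. The stems ending in -z (siboz → zusiboz, kuwloz → zukuwloz, timgurpaz → zutimgurpaz) add the prefix zu-.
The other patterns: stems ending in -r drop the final letter and add -ar; stems ending in -b or -e insert -om- after the first vowel.
So potuzoz → zupotuzoz.

zupotuzoz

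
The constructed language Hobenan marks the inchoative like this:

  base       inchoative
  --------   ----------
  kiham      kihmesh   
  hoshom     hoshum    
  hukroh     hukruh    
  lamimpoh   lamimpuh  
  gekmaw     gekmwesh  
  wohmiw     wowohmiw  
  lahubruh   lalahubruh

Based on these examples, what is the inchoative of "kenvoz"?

kenvuz

"kenvoz" has last vowel 'o'. The stems whose last vowel is 'o' (lamimpoh → lamimpuh, hukroh → hukruh, hoshom → hoshum) change the last vowel to 'u'.
The other patterns: stems whose last vowel is 'a' delete the last vowel and add -esh; stems whose last vowel is 'i' or 'u' repeat the first consonant+vowel as a prefix.
So kenvoz → kenvuz.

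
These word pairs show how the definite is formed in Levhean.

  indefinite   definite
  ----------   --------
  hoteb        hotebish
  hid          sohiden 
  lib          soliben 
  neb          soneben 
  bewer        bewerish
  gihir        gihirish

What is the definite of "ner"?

soneren

lib and hoteb both end in -b yet inflect differently (soliben, hotebish), so the final letter is not what conditions the rule; the number of vowels is.
"ner" has 1 vowel. The stems with 1 vowel (lib → soliben, neb → soneben, hid → sohiden) add so- … -en around the stem.
The other pattern: stems with 2 vowels add -ish.
So ner → soneren.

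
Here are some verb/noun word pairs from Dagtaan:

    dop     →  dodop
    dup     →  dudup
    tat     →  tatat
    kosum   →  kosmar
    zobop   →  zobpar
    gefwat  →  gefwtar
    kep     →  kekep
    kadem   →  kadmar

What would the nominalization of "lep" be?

tat and gefwat both end in -t yet inflect differently (tatat, gefwtar), so the final letter is not what conditions the rule; the number of vowels is.
"lep" has 1 vowel. The stems with 1 vowel (kep → kekep, tat → tatat, dup → dudup) repeat the first consonant+vowel as a prefix.
So lep → lelep.

lelep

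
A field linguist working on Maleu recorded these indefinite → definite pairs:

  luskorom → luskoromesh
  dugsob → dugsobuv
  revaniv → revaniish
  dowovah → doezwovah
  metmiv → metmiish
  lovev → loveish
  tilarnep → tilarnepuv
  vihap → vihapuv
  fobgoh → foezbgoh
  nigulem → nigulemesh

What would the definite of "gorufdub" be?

lovev and nigulem both have last vowel 'e' yet inflect differently (loveish, nigulemesh), so the last vowel is not what conditions the rule; the final letter is.
"gorufdub" ends in -b. The one such stem in the data (dugsob → dugsobuv) adds -uv, so the same rule applies.
So gorufdub → gorufdubuv.

gorufdubuv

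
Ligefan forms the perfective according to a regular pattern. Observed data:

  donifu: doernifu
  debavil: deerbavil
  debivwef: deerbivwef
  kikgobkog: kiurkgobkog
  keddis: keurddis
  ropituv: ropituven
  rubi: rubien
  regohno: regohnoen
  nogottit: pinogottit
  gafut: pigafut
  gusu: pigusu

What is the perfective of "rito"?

"rito" begins with r-. The stems beginning with r- (ropituv → ropituven, rubi → rubien, regohno → regohnoen) add -en.
The other patterns: stems beginning with d- insert -er- after the first vowel; stems beginning with k- insert -ur- after the first vowel; stems beginning with g- or n- add the prefix pi-.
So rito → ritoen.

ritoen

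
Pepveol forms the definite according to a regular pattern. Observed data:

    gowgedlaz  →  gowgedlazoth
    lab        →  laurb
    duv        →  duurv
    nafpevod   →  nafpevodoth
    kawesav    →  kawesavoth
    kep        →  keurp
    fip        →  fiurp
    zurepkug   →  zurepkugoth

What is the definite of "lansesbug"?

lansesbugoth

duv and kawesav both end in -v yet inflect differently (duurv, kawesavoth), so the final letter is not what conditions the rule; the number of vowels is.
"lansesbug" has 3 vowels. The stems with 3 vowels (kawesav → kawesavoth, zurepkug → zurepkugoth, gowgedlaz → gowgedlazoth) add -oth.
So lansesbug → lansesbugoth.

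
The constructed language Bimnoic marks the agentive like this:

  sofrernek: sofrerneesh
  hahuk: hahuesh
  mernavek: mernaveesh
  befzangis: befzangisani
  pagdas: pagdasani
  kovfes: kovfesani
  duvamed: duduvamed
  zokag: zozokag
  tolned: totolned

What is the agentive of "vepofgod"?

sofrernek and kovfes both have last vowel 'e' yet inflect differently (sofrerneesh, kovfesani), so the last vowel is not what conditions the rule; the final letter is.
"vepofgod" ends in -d. The stems ending in -d (duvamed → duduvamed, tolned → totolned) repeat the first consonant+vowel as a prefix.
So vepofgod → vevepofgod.

vevepofgod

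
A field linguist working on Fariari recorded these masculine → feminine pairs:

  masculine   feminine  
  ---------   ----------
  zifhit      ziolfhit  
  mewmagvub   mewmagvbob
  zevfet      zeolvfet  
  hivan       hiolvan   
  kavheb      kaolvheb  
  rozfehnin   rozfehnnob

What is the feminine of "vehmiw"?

veolhmiw

hivan and rozfehnin both end in -n yet inflect differently (hiolvan, rozfehnnob), so the final letter is not what conditions the rule; the number of vowels is.
"vehmiw" has 2 vowels. The stems with 2 vowels (kavheb → kaolvheb, hivan → hiolvan, zifhit → ziolfhit) insert -ol- after the first vowel.
So vehmiw → veolhmiw.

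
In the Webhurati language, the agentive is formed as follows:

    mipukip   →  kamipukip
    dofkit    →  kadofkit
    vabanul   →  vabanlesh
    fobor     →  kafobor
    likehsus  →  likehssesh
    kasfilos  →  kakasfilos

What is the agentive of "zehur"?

"zehur" has last vowel 'u'. The stems whose last vowel is 'u' (likehsus → likehssesh, vabanul → vabanlesh) delete the last vowel and add -esh.
The other pattern: stems whose last vowel is 'i' or 'o' add the prefix ka-.
So zehur → zehresh.

zehresh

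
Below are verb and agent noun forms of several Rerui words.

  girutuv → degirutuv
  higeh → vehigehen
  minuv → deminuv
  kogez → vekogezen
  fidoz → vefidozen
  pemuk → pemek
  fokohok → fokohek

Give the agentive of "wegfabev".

pemuk and minuv both have last vowel 'u' yet inflect differently (pemek, deminuv), so the last vowel is not what conditions the rule; the final letter is.
"wegfabev" ends in -v. The stems ending in -v (minuv → deminuv, girutuv → degirutuv) add the prefix de-.
The other patterns: stems ending in -k change the last vowel to 'e'; stems ending in -h or -z add ve- … -en around the stem.
So wegfabev → dewegfabev.

dewegfabev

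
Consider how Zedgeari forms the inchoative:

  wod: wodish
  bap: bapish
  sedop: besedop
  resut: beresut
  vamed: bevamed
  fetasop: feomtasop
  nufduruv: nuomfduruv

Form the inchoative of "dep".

bap and sedop both end in -p yet inflect differently (bapish, besedop), so the final letter is not what conditions the rule; the number of vowels is.
"dep" has 1 vowel. The stems with 1 vowel (wod → wodish, bap → bapish) add -ish.
So dep → depish.

depish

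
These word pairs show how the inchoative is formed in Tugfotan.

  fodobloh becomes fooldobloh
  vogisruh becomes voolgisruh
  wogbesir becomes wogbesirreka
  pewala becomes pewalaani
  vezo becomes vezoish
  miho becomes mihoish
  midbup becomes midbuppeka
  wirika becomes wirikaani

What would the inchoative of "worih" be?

woolrih

fodobloh and vezo both have last vowel 'o' yet inflect differently (fooldobloh, vezoish), so the last vowel is not what conditions the rule; the final letter is.
"worih" ends in -h. The stems ending in -h (vogisruh → voolgisruh, fodobloh → fooldobloh) insert -ol- after the first vowel.
The other patterns: stems ending in -a add -ani; stems ending in -o add -ish; stems ending in -p or -r double the final consonant and add -eka.
So worih → woolrih.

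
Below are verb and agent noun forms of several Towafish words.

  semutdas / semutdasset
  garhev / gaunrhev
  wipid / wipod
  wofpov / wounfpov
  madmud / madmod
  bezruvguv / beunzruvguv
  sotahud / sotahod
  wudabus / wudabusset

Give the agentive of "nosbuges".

bezruvguv and wudabus both have last vowel 'u' yet inflect differently (beunzruvguv, wudabusset), so the last vowel is not what conditions the rule; the final letter is.
"nosbuges" ends in -s. The stems ending in -s (semutdas → semutdasset, wudabus → wudabusset) double the final consonant and add -et.
So nosbuges → nosbugesset.

nosbugesset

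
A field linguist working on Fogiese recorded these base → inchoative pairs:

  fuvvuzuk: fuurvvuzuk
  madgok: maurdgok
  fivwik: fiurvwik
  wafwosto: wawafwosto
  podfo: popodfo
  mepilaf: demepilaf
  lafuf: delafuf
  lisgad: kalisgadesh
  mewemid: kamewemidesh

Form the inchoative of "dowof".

madgok and wafwosto both have last vowel 'o' yet inflect differently (maurdgok, wawafwosto), so the last vowel is not what conditions the rule; the final letter is.
"dowof" ends in -f. The stems ending in -f (mepilaf → demepilaf, lafuf → delafuf) add the prefix de-.
The other patterns: stems ending in -k insert -ur- after the first vowel; stems ending in -o repeat the first consonant+vowel as a prefix; stems ending in -d add ka- … -esh around the stem.
So dowof → dedowof.

dedowof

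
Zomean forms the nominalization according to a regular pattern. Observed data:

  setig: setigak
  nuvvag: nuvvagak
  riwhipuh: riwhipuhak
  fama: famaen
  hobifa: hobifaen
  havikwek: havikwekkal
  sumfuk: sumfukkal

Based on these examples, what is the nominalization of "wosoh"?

wosohak

sumfuk and riwhipuh both have last vowel 'u' yet inflect differently (sumfukkal, riwhipuhak), so the last vowel is not what conditions the rule; the final letter is.
"wosoh" ends in -h. The one such stem in the data (riwhipuh → riwhipuhak) adds -ak, so the same rule applies.
So wosoh → wosohak.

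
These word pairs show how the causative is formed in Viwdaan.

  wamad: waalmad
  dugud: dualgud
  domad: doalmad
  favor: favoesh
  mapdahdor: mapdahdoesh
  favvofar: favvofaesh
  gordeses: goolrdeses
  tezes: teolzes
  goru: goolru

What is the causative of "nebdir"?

wamad and favvofar both have last vowel 'a' yet inflect differently (waalmad, favvofaesh), so the last vowel is not what conditions the rule; the final letter is.
"nebdir" ends in -r. The stems ending in -r (favor → favoesh, mapdahdor → mapdahdoesh, favvofar → favvofaesh) drop the final letter and add -esh.
So nebdir → nebdiesh.

nebdiesh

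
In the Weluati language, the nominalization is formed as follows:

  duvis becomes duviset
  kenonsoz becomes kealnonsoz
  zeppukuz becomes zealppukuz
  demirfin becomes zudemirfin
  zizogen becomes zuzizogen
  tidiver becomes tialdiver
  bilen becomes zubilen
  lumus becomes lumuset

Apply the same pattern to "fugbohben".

zufugbohben

"fugbohben" ends in -n. The stems ending in -n (demirfin → zudemirfin, zizogen → zuzizogen, bilen → zubilen) add the prefix zu-.
So fugbohben → zufugbohben.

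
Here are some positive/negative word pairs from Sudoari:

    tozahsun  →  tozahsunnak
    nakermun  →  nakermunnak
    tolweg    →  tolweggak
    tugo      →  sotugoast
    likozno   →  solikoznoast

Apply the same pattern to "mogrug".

"mogrug" ends in a consonant. The stems ending in a consonant (tozahsun → tozahsunnak, nakermun → nakermunnak, tolweg → tolweggak) double the final consonant and add -ak.
So mogrug → mogruggak.

mogruggak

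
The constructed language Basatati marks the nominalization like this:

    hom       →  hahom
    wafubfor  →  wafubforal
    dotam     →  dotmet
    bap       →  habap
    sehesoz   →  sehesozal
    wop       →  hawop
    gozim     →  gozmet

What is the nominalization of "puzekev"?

puzekeval

hom and gozim both end in -m yet inflect differently (hahom, gozmet), so the final letter is not what conditions the rule; the number of vowels is.
"puzekev" has 3 vowels. The stems with 3 vowels (sehesoz → sehesozal, wafubfor → wafubforal) add -al.
The other patterns: stems with 1 vowel add the prefix ha-; stems with 2 vowels delete the last vowel and add -et.
So puzekev → puzekeval.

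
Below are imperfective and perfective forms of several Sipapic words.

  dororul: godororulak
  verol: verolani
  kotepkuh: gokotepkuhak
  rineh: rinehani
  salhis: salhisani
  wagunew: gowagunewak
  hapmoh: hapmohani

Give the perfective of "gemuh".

gemuhani

"gemuh" has 2 vowels. The stems with 2 vowels (hapmoh → hapmohani, rineh → rinehani, salhis → salhisani) add -ani.
The other pattern: stems with 3 vowels add go- … -ak around the stem.
So gemuh → gemuhani.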